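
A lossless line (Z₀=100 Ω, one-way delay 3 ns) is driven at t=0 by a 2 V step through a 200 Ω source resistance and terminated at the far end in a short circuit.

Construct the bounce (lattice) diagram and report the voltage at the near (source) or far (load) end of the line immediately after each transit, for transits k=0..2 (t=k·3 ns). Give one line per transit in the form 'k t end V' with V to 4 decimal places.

0 0 source 0.6667
1 3 load 0.0000
2 6 source -0.2222

Γ_L=-1.000000, Γ_S=0.333333; launch V₁=2·100/300=0.666667
k=0 src: V=0.6667
k=1 load: inc=0.666667, refl=0.666667·-1.000000=-0.6667; V=0.000000+0.666667+-0.666667=0.0000
k=2 src: inc=-0.666667, refl=-0.666667·0.333333=-0.2222; V=0.666667+-0.666667+-0.222222=-0.2222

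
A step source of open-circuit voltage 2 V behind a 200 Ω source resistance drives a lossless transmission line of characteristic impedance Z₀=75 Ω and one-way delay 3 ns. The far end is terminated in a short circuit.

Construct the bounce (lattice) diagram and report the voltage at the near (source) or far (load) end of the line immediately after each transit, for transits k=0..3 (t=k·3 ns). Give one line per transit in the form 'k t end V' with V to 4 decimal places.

0 0 source 0.5455
1 3 load 0.0000
2 6 source -0.2479
3 9 load 0.0000

Γ_L=-1.000000, Γ_S=0.454545; launch V₁=2·75/275=0.545455
k=0 src: V=0.5455
k=1 load: inc=0.545455, refl=0.545455·-1.000000=-0.5455; V=0.000000+0.545455+-0.545455=0.0000
k=2 src: inc=-0.545455, refl=-0.545455·0.454545=-0.2479; V=0.545455+-0.545455+-0.247934=-0.2479
k=3 load: inc=-0.247934, refl=-0.247934·-1.000000=0.2479; V=0.000000+-0.247934+0.247934=0.0000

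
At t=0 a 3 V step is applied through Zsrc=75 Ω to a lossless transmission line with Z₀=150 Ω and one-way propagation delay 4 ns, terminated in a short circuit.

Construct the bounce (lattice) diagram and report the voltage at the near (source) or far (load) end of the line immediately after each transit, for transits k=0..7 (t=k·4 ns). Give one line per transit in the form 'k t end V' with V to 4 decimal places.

0 0 source 2.0000
1 4 load 0.0000
2 8 source 0.6667
3 12 load 0.0000
4 16 source 0.2222
5 20 load 0.0000
6 24 source 0.0741
7 28 load 0.0000

Γ_L=-1.000000, Γ_S=-0.333333; launch V₁=3·150/225=2.000000
k=0 src: V=2.0000
k=1 load: inc=2.000000, refl=2.000000·-1.000000=-2.0000; V=0.000000+2.000000+-2.000000=0.0000
k=2 src: inc=-2.000000, refl=-2.000000·-0.333333=0.6667; V=2.000000+-2.000000+0.666667=0.6667
k=3 load: inc=0.666667, refl=0.666667·-1.000000=-0.6667; V=0.000000+0.666667+-0.666667=0.0000
k=4 src: inc=-0.666667, refl=-0.666667·-0.333333=0.2222; V=0.666667+-0.666667+0.222222=0.2222
k=5 load: inc=0.222222, refl=0.222222·-1.000000=-0.2222; V=0.000000+0.222222+-0.222222=0.0000
k=6 src: inc=-0.222222, refl=-0.222222·-0.333333=0.0741; V=0.222222+-0.222222+0.074074=0.0741
k=7 load: inc=0.074074, refl=0.074074·-1.000000=-0.0741; V=0.000000+0.074074+-0.074074=0.0000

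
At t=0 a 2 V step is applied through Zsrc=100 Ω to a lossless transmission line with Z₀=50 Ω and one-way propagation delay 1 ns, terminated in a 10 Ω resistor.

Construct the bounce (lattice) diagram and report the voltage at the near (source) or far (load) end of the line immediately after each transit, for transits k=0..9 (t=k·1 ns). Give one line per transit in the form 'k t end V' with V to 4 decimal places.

0 0 source 0.6667
1 1 load 0.2222
2 2 source 0.0741
3 3 load 0.1728
4 4 source 0.2058
5 5 load 0.1838
6 6 source 0.1765
7 7 load 0.1814
8 8 source 0.1830
9 9 load 0.1819

Γ_L=-0.666667, Γ_S=0.333333; launch V₁=2·50/150=0.666667
k=0 src: V=0.6667
k=1 load: inc=0.666667, refl=0.666667·-0.666667=-0.4444; V=0.000000+0.666667+-0.444444=0.2222
k=2 src: inc=-0.444444, refl=-0.444444·0.333333=-0.1481; V=0.666667+-0.444444+-0.148148=0.0741
k=3 load: inc=-0.148148, refl=-0.148148·-0.666667=0.0988; V=0.222222+-0.148148+0.098765=0.1728
k=4 src: inc=0.098765, refl=0.098765·0.333333=0.0329; V=0.074074+0.098765+0.032922=0.2058
k=5 load: inc=0.032922, refl=0.032922·-0.666667=-0.0219; V=0.172840+0.032922+-0.021948=0.1838
k=6 src: inc=-0.021948, refl=-0.021948·0.333333=-0.0073; V=0.205761+-0.021948+-0.007316=0.1765
k=7 load: inc=-0.007316, refl=-0.007316·-0.666667=0.0049; V=0.183813+-0.007316+0.004877=0.1814
k=8 src: inc=0.004877, refl=0.004877·0.333333=0.0016; V=0.176497+0.004877+0.001626=0.1830
k=9 load: inc=0.001626, refl=0.001626·-0.666667=-0.0011; V=0.181375+0.001626+-0.001084=0.1819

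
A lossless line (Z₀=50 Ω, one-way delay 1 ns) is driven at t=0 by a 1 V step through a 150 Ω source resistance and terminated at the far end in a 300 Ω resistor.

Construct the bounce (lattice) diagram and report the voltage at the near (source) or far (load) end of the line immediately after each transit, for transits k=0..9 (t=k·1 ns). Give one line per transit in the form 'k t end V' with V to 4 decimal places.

0 0 source 0.2500
1 1 load 0.4286
2 2 source 0.5179
3 3 load 0.5816
4 4 source 0.6135
5 5 load 0.6363
6 6 source 0.6477
7 7 load 0.6558
8 8 source 0.6599
9 9 load 0.6628

Γ_L=0.714286, Γ_S=0.500000; launch V₁=1·50/200=0.250000
k=0 src: V=0.2500
k=1 load: inc=0.250000, refl=0.250000·0.714286=0.1786; V=0.000000+0.250000+0.178571=0.4286
k=2 src: inc=0.178571, refl=0.178571·0.500000=0.0893; V=0.250000+0.178571+0.089286=0.5179
k=3 load: inc=0.089286, refl=0.089286·0.714286=0.0638; V=0.428571+0.089286+0.063776=0.5816
k=4 src: inc=0.063776, refl=0.063776·0.500000=0.0319; V=0.517857+0.063776+0.031888=0.6135
k=5 load: inc=0.031888, refl=0.031888·0.714286=0.0228; V=0.581633+0.031888+0.022777=0.6363
k=6 src: inc=0.022777, refl=0.022777·0.500000=0.0114; V=0.613520+0.022777+0.011388=0.6477
k=7 load: inc=0.011388, refl=0.011388·0.714286=0.0081; V=0.636297+0.011388+0.008135=0.6558
k=8 src: inc=0.008135, refl=0.008135·0.500000=0.0041; V=0.647686+0.008135+0.004067=0.6599
k=9 load: inc=0.004067, refl=0.004067·0.714286=0.0029; V=0.655820+0.004067+0.002905=0.6628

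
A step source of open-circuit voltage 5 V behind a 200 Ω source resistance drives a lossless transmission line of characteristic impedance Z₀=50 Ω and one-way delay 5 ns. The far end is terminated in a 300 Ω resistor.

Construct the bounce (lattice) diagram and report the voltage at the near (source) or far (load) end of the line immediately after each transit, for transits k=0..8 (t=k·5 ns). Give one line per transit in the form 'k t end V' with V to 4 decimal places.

0 0 source 1.0000
1 5 load 1.7143
2 10 source 2.1429
3 15 load 2.4490
4 20 source 2.6327
5 25 load 2.7638
6 30 source 2.8426
7 35 load 2.8988
8 40 source 2.9325

Γ_L=0.714286, Γ_S=0.600000; launch V₁=5·50/250=1.000000
k=0 src: V=1.0000
k=1 load: inc=1.000000, refl=1.000000·0.714286=0.7143; V=0.000000+1.000000+0.714286=1.7143
k=2 src: inc=0.714286, refl=0.714286·0.600000=0.4286; V=1.000000+0.714286+0.428571=2.1429
k=3 load: inc=0.428571, refl=0.428571·0.714286=0.3061; V=1.714286+0.428571+0.306122=2.4490
k=4 src: inc=0.306122, refl=0.306122·0.600000=0.1837; V=2.142857+0.306122+0.183673=2.6327
k=5 load: inc=0.183673, refl=0.183673·0.714286=0.1312; V=2.448980+0.183673+0.131195=2.7638
k=6 src: inc=0.131195, refl=0.131195·0.600000=0.0787; V=2.632653+0.131195+0.078717=2.8426
k=7 load: inc=0.078717, refl=0.078717·0.714286=0.0562; V=2.763848+0.078717+0.056227=2.8988
k=8 src: inc=0.056227, refl=0.056227·0.600000=0.0337; V=2.842566+0.056227+0.033736=2.9325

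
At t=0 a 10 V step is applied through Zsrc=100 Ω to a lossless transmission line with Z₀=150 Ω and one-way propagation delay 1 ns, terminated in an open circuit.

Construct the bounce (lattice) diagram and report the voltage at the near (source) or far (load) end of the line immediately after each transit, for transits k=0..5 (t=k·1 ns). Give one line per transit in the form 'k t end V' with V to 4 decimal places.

Γ_L=1.000000, Γ_S=-0.200000; launch V₁=10·150/250=6.000000
k=0 src: V=6.0000
k=1 load: inc=6.000000, refl=6.000000·1.000000=6.0000; V=0.000000+6.000000+6.000000=12.0000
k=2 src: inc=6.000000, refl=6.000000·-0.200000=-1.2000; V=6.000000+6.000000+-1.200000=10.8000
k=3 load: inc=-1.200000, refl=-1.200000·1.000000=-1.2000; V=12.000000+-1.200000+-1.200000=9.6000
k=4 src: inc=-1.200000, refl=-1.200000·-0.200000=0.2400; V=10.800000+-1.200000+0.240000=9.8400
k=5 load: inc=0.240000, refl=0.240000·1.000000=0.2400; V=9.600000+0.240000+0.240000=10.0800

0 0 source 6.0000
1 1 load 12.0000
2 2 source 10.8000
3 3 load 9.6000
4 4 source 9.8400
5 5 load 10.0800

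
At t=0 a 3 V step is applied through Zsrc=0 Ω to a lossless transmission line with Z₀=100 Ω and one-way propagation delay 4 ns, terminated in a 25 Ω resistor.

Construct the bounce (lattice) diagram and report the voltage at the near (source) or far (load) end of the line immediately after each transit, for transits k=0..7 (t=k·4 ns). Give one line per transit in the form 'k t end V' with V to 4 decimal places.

Γ_L=-0.600000, Γ_S=-1.000000; launch V₁=3·100/100=3.000000
k=0 src: V=3.0000
k=1 load: inc=3.000000, refl=3.000000·-0.600000=-1.8000; V=0.000000+3.000000+-1.800000=1.2000
k=2 src: inc=-1.800000, refl=-1.800000·-1.000000=1.8000; V=3.000000+-1.800000+1.800000=3.0000
k=3 load: inc=1.800000, refl=1.800000·-0.600000=-1.0800; V=1.200000+1.800000+-1.080000=1.9200
k=4 src: inc=-1.080000, refl=-1.080000·-1.000000=1.0800; V=3.000000+-1.080000+1.080000=3.0000
k=5 load: inc=1.080000, refl=1.080000·-0.600000=-0.6480; V=1.920000+1.080000+-0.648000=2.3520
k=6 src: inc=-0.648000, refl=-0.648000·-1.000000=0.6480; V=3.000000+-0.648000+0.648000=3.0000
k=7 load: inc=0.648000, refl=0.648000·-0.600000=-0.3888; V=2.352000+0.648000+-0.388800=2.6112

0 0 source 3.0000
1 4 load 1.2000
2 8 source 3.0000
3 12 load 1.9200
4 16 source 3.0000
5 20 load 2.3520
6 24 source 3.0000
7 28 load 2.6112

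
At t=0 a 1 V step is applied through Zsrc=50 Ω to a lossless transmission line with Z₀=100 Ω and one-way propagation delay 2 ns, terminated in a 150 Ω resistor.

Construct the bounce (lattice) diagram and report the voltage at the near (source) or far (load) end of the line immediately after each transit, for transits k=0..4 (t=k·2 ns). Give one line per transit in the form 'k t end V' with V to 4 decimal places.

Γ_L=0.200000, Γ_S=-0.333333; launch V₁=1·100/150=0.666667
k=0 src: V=0.6667
k=1 load: inc=0.666667, refl=0.666667·0.200000=0.1333; V=0.000000+0.666667+0.133333=0.8000
k=2 src: inc=0.133333, refl=0.133333·-0.333333=-0.0444; V=0.666667+0.133333+-0.044444=0.7556
k=3 load: inc=-0.044444, refl=-0.044444·0.200000=-0.0089; V=0.800000+-0.044444+-0.008889=0.7467
k=4 src: inc=-0.008889, refl=-0.008889·-0.333333=0.0030; V=0.755556+-0.008889+0.002963=0.7496

0 0 source 0.6667
1 2 load 0.8000
2 4 source 0.7556
3 6 load 0.7467
4 8 source 0.7496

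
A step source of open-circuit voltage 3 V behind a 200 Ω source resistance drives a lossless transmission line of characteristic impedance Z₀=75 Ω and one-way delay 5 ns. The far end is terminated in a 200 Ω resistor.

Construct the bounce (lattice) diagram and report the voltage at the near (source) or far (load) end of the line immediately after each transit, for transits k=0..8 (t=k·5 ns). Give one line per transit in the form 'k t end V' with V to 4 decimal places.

Γ_L=0.454545, Γ_S=0.454545; launch V₁=3·75/275=0.818182
k=0 src: V=0.8182
k=1 load: inc=0.818182, refl=0.818182·0.454545=0.3719; V=0.000000+0.818182+0.371901=1.1901
k=2 src: inc=0.371901, refl=0.371901·0.454545=0.1690; V=0.818182+0.371901+0.169046=1.3591
k=3 load: inc=0.169046, refl=0.169046·0.454545=0.0768; V=1.190083+0.169046+0.076839=1.4360
k=4 src: inc=0.076839, refl=0.076839·0.454545=0.0349; V=1.359128+0.076839+0.034927=1.4709
k=5 load: inc=0.034927, refl=0.034927·0.454545=0.0159; V=1.435967+0.034927+0.015876=1.4868
k=6 src: inc=0.015876, refl=0.015876·0.454545=0.0072; V=1.470894+0.015876+0.007216=1.4940
k=7 load: inc=0.007216, refl=0.007216·0.454545=0.0033; V=1.486770+0.007216+0.003280=1.4973
k=8 src: inc=0.003280, refl=0.003280·0.454545=0.0015; V=1.493986+0.003280+0.001491=1.4988

0 0 source 0.8182
1 5 load 1.1901
2 10 source 1.3591
3 15 load 1.4360
4 20 source 1.4709
5 25 load 1.4868
6 30 source 1.4940
7 35 load 1.4973
8 40 source 1.4988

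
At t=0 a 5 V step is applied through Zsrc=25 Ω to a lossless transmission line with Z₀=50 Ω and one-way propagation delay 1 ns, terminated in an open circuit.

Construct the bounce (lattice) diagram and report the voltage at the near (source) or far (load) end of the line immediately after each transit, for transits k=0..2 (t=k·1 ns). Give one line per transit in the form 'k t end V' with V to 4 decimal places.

Γ_L=1.000000, Γ_S=-0.333333; launch V₁=5·50/75=3.333333
k=0 src: V=3.3333
k=1 load: inc=3.333333, refl=3.333333·1.000000=3.3333; V=0.000000+3.333333+3.333333=6.6667
k=2 src: inc=3.333333, refl=3.333333·-0.333333=-1.1111; V=3.333333+3.333333+-1.111111=5.5556

0 0 source 3.3333
1 1 load 6.6667
2 2 source 5.5556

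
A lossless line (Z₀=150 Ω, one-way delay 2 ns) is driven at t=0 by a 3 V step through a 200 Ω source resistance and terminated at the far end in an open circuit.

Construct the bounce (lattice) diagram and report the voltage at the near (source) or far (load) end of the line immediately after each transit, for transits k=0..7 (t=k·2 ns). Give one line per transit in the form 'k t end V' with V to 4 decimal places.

0 0 source 1.2857
1 2 load 2.5714
2 4 source 2.7551
3 6 load 2.9388
4 8 source 2.9650
5 10 load 2.9913
6 12 source 2.9950
7 14 load 2.9988

Γ_L=1.000000, Γ_S=0.142857; launch V₁=3·150/350=1.285714
k=0 src: V=1.2857
k=1 load: inc=1.285714, refl=1.285714·1.000000=1.2857; V=0.000000+1.285714+1.285714=2.5714
k=2 src: inc=1.285714, refl=1.285714·0.142857=0.1837; V=1.285714+1.285714+0.183673=2.7551
k=3 load: inc=0.183673, refl=0.183673·1.000000=0.1837; V=2.571429+0.183673+0.183673=2.9388
k=4 src: inc=0.183673, refl=0.183673·0.142857=0.0262; V=2.755102+0.183673+0.026239=2.9650
k=5 load: inc=0.026239, refl=0.026239·1.000000=0.0262; V=2.938776+0.026239+0.026239=2.9913
k=6 src: inc=0.026239, refl=0.026239·0.142857=0.0037; V=2.965015+0.026239+0.003748=2.9950
k=7 load: inc=0.003748, refl=0.003748·1.000000=0.0037; V=2.991254+0.003748+0.003748=2.9988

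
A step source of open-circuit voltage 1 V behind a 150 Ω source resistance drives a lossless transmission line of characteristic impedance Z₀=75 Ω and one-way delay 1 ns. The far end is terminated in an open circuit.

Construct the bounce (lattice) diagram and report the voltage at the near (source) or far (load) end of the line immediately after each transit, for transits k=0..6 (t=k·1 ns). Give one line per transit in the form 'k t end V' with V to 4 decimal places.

Γ_L=1.000000, Γ_S=0.333333; launch V₁=1·75/225=0.333333
k=0 src: V=0.3333
k=1 load: inc=0.333333, refl=0.333333·1.000000=0.3333; V=0.000000+0.333333+0.333333=0.6667
k=2 src: inc=0.333333, refl=0.333333·0.333333=0.1111; V=0.333333+0.333333+0.111111=0.7778
k=3 load: inc=0.111111, refl=0.111111·1.000000=0.1111; V=0.666667+0.111111+0.111111=0.8889
k=4 src: inc=0.111111, refl=0.111111·0.333333=0.0370; V=0.777778+0.111111+0.037037=0.9259
k=5 load: inc=0.037037, refl=0.037037·1.000000=0.0370; V=0.888889+0.037037+0.037037=0.9630
k=6 src: inc=0.037037, refl=0.037037·0.333333=0.0123; V=0.925926+0.037037+0.012346=0.9753

0 0 source 0.3333
1 1 load 0.6667
2 2 source 0.7778
3 3 load 0.8889
4 4 source 0.9259
5 5 load 0.9630
6 6 source 0.9753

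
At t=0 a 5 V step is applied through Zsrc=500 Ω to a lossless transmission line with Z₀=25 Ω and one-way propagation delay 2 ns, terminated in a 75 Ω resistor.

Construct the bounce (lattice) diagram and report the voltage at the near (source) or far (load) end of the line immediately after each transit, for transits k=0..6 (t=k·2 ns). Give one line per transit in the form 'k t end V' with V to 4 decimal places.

0 0 source 0.2381
1 2 load 0.3571
2 4 source 0.4649
3 6 load 0.5187
4 8 source 0.5674
5 10 load 0.5918
6 12 source 0.6138

Γ_L=0.500000, Γ_S=0.904762; launch V₁=5·25/525=0.238095
k=0 src: V=0.2381
k=1 load: inc=0.238095, refl=0.238095·0.500000=0.1190; V=0.000000+0.238095+0.119048=0.3571
k=2 src: inc=0.119048, refl=0.119048·0.904762=0.1077; V=0.238095+0.119048+0.107710=0.4649
k=3 load: inc=0.107710, refl=0.107710·0.500000=0.0539; V=0.357143+0.107710+0.053855=0.5187
k=4 src: inc=0.053855, refl=0.053855·0.904762=0.0487; V=0.464853+0.053855+0.048726=0.5674
k=5 load: inc=0.048726, refl=0.048726·0.500000=0.0244; V=0.518707+0.048726+0.024363=0.5918
k=6 src: inc=0.024363, refl=0.024363·0.904762=0.0220; V=0.567433+0.024363+0.022043=0.6138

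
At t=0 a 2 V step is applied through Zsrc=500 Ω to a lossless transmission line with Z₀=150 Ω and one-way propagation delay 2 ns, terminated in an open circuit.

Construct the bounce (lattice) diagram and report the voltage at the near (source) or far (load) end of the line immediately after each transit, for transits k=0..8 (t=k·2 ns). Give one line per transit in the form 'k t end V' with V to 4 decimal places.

0 0 source 0.4615
1 2 load 0.9231
2 4 source 1.1716
3 6 load 1.4201
4 8 source 1.5539
5 10 load 1.6878
6 12 source 1.7598
7 14 load 1.8319
8 16 source 1.8707

Γ_L=1.000000, Γ_S=0.538462; launch V₁=2·150/650=0.461538
k=0 src: V=0.4615
k=1 load: inc=0.461538, refl=0.461538·1.000000=0.4615; V=0.000000+0.461538+0.461538=0.9231
k=2 src: inc=0.461538, refl=0.461538·0.538462=0.2485; V=0.461538+0.461538+0.248521=1.1716
k=3 load: inc=0.248521, refl=0.248521·1.000000=0.2485; V=0.923077+0.248521+0.248521=1.4201
k=4 src: inc=0.248521, refl=0.248521·0.538462=0.1338; V=1.171598+0.248521+0.133819=1.5539
k=5 load: inc=0.133819, refl=0.133819·1.000000=0.1338; V=1.420118+0.133819+0.133819=1.6878
k=6 src: inc=0.133819, refl=0.133819·0.538462=0.0721; V=1.553937+0.133819+0.072056=1.7598
k=7 load: inc=0.072056, refl=0.072056·1.000000=0.0721; V=1.687756+0.072056+0.072056=1.8319
k=8 src: inc=0.072056, refl=0.072056·0.538462=0.0388; V=1.759812+0.072056+0.038800=1.8707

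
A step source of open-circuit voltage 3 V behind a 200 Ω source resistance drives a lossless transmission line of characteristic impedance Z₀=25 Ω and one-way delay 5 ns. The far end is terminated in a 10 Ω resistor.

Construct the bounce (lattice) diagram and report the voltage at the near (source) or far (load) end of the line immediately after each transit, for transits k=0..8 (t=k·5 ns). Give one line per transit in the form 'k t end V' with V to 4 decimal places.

0 0 source 0.3333
1 5 load 0.1905
2 10 source 0.0794
3 15 load 0.1270
4 20 source 0.1640
5 25 load 0.1481
6 30 source 0.1358
7 35 load 0.1411
8 40 source 0.1452

Γ_L=-0.428571, Γ_S=0.777778; launch V₁=3·25/225=0.333333
k=0 src: V=0.3333
k=1 load: inc=0.333333, refl=0.333333·-0.428571=-0.1429; V=0.000000+0.333333+-0.142857=0.1905
k=2 src: inc=-0.142857, refl=-0.142857·0.777778=-0.1111; V=0.333333+-0.142857+-0.111111=0.0794
k=3 load: inc=-0.111111, refl=-0.111111·-0.428571=0.0476; V=0.190476+-0.111111+0.047619=0.1270
k=4 src: inc=0.047619, refl=0.047619·0.777778=0.0370; V=0.079365+0.047619+0.037037=0.1640
k=5 load: inc=0.037037, refl=0.037037·-0.428571=-0.0159; V=0.126984+0.037037+-0.015873=0.1481
k=6 src: inc=-0.015873, refl=-0.015873·0.777778=-0.0123; V=0.164021+-0.015873+-0.012346=0.1358
k=7 load: inc=-0.012346, refl=-0.012346·-0.428571=0.0053; V=0.148148+-0.012346+0.005291=0.1411
k=8 src: inc=0.005291, refl=0.005291·0.777778=0.0041; V=0.135802+0.005291+0.004115=0.1452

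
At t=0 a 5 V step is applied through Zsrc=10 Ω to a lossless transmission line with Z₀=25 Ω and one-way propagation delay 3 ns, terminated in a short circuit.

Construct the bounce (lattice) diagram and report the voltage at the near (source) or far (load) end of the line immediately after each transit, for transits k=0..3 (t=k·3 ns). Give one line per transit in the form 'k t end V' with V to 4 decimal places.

Γ_L=-1.000000, Γ_S=-0.428571; launch V₁=5·25/35=3.571429
k=0 src: V=3.5714
k=1 load: inc=3.571429, refl=3.571429·-1.000000=-3.5714; V=0.000000+3.571429+-3.571429=0.0000
k=2 src: inc=-3.571429, refl=-3.571429·-0.428571=1.5306; V=3.571429+-3.571429+1.530612=1.5306
k=3 load: inc=1.530612, refl=1.530612·-1.000000=-1.5306; V=0.000000+1.530612+-1.530612=0.0000

0 0 source 3.5714
1 3 load 0.0000
2 6 source 1.5306
3 9 load 0.0000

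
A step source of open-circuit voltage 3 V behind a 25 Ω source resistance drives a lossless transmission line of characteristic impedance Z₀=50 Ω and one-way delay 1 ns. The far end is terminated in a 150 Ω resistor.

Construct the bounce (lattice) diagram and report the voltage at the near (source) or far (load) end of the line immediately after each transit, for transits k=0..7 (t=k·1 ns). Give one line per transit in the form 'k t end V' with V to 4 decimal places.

Γ_L=0.500000, Γ_S=-0.333333; launch V₁=3·50/75=2.000000
k=0 src: V=2.0000
k=1 load: inc=2.000000, refl=2.000000·0.500000=1.0000; V=0.000000+2.000000+1.000000=3.0000
k=2 src: inc=1.000000, refl=1.000000·-0.333333=-0.3333; V=2.000000+1.000000+-0.333333=2.6667
k=3 load: inc=-0.333333, refl=-0.333333·0.500000=-0.1667; V=3.000000+-0.333333+-0.166667=2.5000
k=4 src: inc=-0.166667, refl=-0.166667·-0.333333=0.0556; V=2.666667+-0.166667+0.055556=2.5556
k=5 load: inc=0.055556, refl=0.055556·0.500000=0.0278; V=2.500000+0.055556+0.027778=2.5833
k=6 src: inc=0.027778, refl=0.027778·-0.333333=-0.0093; V=2.555556+0.027778+-0.009259=2.5741
k=7 load: inc=-0.009259, refl=-0.009259·0.500000=-0.0046; V=2.583333+-0.009259+-0.004630=2.5694

0 0 source 2.0000
1 1 load 3.0000
2 2 source 2.6667
3 3 load 2.5000
4 4 source 2.5556
5 5 load 2.5833
6 6 source 2.5741
7 7 load 2.5694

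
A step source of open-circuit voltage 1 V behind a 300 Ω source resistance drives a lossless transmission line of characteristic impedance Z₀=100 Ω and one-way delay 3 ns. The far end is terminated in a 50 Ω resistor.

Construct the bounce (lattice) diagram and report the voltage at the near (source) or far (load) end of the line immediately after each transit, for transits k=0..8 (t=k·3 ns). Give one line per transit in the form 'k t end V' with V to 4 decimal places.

0 0 source 0.2500
1 3 load 0.1667
2 6 source 0.1250
3 9 load 0.1389
4 12 source 0.1458
5 15 load 0.1435
6 18 source 0.1424
7 21 load 0.1427
8 24 source 0.1429

Γ_L=-0.333333, Γ_S=0.500000; launch V₁=1·100/400=0.250000
k=0 src: V=0.2500
k=1 load: inc=0.250000, refl=0.250000·-0.333333=-0.0833; V=0.000000+0.250000+-0.083333=0.1667
k=2 src: inc=-0.083333, refl=-0.083333·0.500000=-0.0417; V=0.250000+-0.083333+-0.041667=0.1250
k=3 load: inc=-0.041667, refl=-0.041667·-0.333333=0.0139; V=0.166667+-0.041667+0.013889=0.1389
k=4 src: inc=0.013889, refl=0.013889·0.500000=0.0069; V=0.125000+0.013889+0.006944=0.1458
k=5 load: inc=0.006944, refl=0.006944·-0.333333=-0.0023; V=0.138889+0.006944+-0.002315=0.1435
k=6 src: inc=-0.002315, refl=-0.002315·0.500000=-0.0012; V=0.145833+-0.002315+-0.001157=0.1424
k=7 load: inc=-0.001157, refl=-0.001157·-0.333333=0.0004; V=0.143519+-0.001157+0.000386=0.1427
k=8 src: inc=0.000386, refl=0.000386·0.500000=0.0002; V=0.142361+0.000386+0.000193=0.1429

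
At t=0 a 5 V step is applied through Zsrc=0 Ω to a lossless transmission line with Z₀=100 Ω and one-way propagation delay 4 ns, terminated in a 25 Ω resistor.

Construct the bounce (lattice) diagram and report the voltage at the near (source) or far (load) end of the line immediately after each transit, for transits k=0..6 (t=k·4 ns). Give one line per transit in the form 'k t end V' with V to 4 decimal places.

0 0 source 5.0000
1 4 load 2.0000
2 8 source 5.0000
3 12 load 3.2000
4 16 source 5.0000
5 20 load 3.9200
6 24 source 5.0000

Γ_L=-0.600000, Γ_S=-1.000000; launch V₁=5·100/100=5.000000
k=0 src: V=5.0000
k=1 load: inc=5.000000, refl=5.000000·-0.600000=-3.0000; V=0.000000+5.000000+-3.000000=2.0000
k=2 src: inc=-3.000000, refl=-3.000000·-1.000000=3.0000; V=5.000000+-3.000000+3.000000=5.0000
k=3 load: inc=3.000000, refl=3.000000·-0.600000=-1.8000; V=2.000000+3.000000+-1.800000=3.2000
k=4 src: inc=-1.800000, refl=-1.800000·-1.000000=1.8000; V=5.000000+-1.800000+1.800000=5.0000
k=5 load: inc=1.800000, refl=1.800000·-0.600000=-1.0800; V=3.200000+1.800000+-1.080000=3.9200
k=6 src: inc=-1.080000, refl=-1.080000·-1.000000=1.0800; V=5.000000+-1.080000+1.080000=5.0000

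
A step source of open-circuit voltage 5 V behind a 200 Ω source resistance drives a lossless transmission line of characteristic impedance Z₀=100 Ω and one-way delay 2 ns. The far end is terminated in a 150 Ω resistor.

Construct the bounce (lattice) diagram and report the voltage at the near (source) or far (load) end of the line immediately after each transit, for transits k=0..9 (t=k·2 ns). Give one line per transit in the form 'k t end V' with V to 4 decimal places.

Γ_L=0.200000, Γ_S=0.333333; launch V₁=5·100/300=1.666667
k=0 src: V=1.6667
k=1 load: inc=1.666667, refl=1.666667·0.200000=0.3333; V=0.000000+1.666667+0.333333=2.0000
k=2 src: inc=0.333333, refl=0.333333·0.333333=0.1111; V=1.666667+0.333333+0.111111=2.1111
k=3 load: inc=0.111111, refl=0.111111·0.200000=0.0222; V=2.000000+0.111111+0.022222=2.1333
k=4 src: inc=0.022222, refl=0.022222·0.333333=0.0074; V=2.111111+0.022222+0.007407=2.1407
k=5 load: inc=0.007407, refl=0.007407·0.200000=0.0015; V=2.133333+0.007407+0.001481=2.1422
k=6 src: inc=0.001481, refl=0.001481·0.333333=0.0005; V=2.140741+0.001481+0.000494=2.1427
k=7 load: inc=0.000494, refl=0.000494·0.200000=0.0001; V=2.142222+0.000494+0.000099=2.1428
k=8 src: inc=0.000099, refl=0.000099·0.333333=0.0000; V=2.142716+0.000099+0.000033=2.1428
k=9 load: inc=0.000033, refl=0.000033·0.200000=0.0000; V=2.142815+0.000033+0.000007=2.1429

0 0 source 1.6667
1 2 load 2.0000
2 4 source 2.1111
3 6 load 2.1333
4 8 source 2.1407
5 10 load 2.1422
6 12 source 2.1427
7 14 load 2.1428
8 16 source 2.1428
9 18 load 2.1429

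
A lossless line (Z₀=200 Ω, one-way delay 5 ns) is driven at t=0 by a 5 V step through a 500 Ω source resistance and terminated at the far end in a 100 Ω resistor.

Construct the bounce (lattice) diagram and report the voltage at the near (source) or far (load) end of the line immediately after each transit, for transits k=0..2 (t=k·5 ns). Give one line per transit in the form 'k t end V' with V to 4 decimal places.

0 0 source 1.4286
1 5 load 0.9524
2 10 source 0.7483

Γ_L=-0.333333, Γ_S=0.428571; launch V₁=5·200/700=1.428571
k=0 src: V=1.4286
k=1 load: inc=1.428571, refl=1.428571·-0.333333=-0.4762; V=0.000000+1.428571+-0.476190=0.9524
k=2 src: inc=-0.476190, refl=-0.476190·0.428571=-0.2041; V=1.428571+-0.476190+-0.204082=0.7483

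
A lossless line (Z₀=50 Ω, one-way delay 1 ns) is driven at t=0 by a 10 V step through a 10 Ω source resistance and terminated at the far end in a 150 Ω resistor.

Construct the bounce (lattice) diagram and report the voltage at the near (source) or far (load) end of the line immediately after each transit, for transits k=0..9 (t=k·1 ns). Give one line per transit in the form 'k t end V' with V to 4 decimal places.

0 0 source 8.3333
1 1 load 12.5000
2 2 source 9.7222
3 3 load 8.3333
4 4 source 9.2593
5 5 load 9.7222
6 6 source 9.4136
7 7 load 9.2593
8 8 source 9.3621
9 9 load 9.4136

Γ_L=0.500000, Γ_S=-0.666667; launch V₁=10·50/60=8.333333
k=0 src: V=8.3333
k=1 load: inc=8.333333, refl=8.333333·0.500000=4.1667; V=0.000000+8.333333+4.166667=12.5000
k=2 src: inc=4.166667, refl=4.166667·-0.666667=-2.7778; V=8.333333+4.166667+-2.777778=9.7222
k=3 load: inc=-2.777778, refl=-2.777778·0.500000=-1.3889; V=12.500000+-2.777778+-1.388889=8.3333
k=4 src: inc=-1.388889, refl=-1.388889·-0.666667=0.9259; V=9.722222+-1.388889+0.925926=9.2593
k=5 load: inc=0.925926, refl=0.925926·0.500000=0.4630; V=8.333333+0.925926+0.462963=9.7222
k=6 src: inc=0.462963, refl=0.462963·-0.666667=-0.3086; V=9.259259+0.462963+-0.308642=9.4136
k=7 load: inc=-0.308642, refl=-0.308642·0.500000=-0.1543; V=9.722222+-0.308642+-0.154321=9.2593
k=8 src: inc=-0.154321, refl=-0.154321·-0.666667=0.1029; V=9.413580+-0.154321+0.102881=9.3621
k=9 load: inc=0.102881, refl=0.102881·0.500000=0.0514; V=9.259259+0.102881+0.051440=9.4136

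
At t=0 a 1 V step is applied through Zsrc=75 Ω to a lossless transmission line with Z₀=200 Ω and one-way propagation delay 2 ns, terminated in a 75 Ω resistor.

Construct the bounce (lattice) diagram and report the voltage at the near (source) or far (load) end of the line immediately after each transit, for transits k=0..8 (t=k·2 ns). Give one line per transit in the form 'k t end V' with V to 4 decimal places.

0 0 source 0.7273
1 2 load 0.3967
2 4 source 0.5470
3 6 load 0.4787
4 8 source 0.5097
5 10 load 0.4956
6 12 source 0.5020
7 14 load 0.4991
8 16 source 0.5004

Γ_L=-0.454545, Γ_S=-0.454545; launch V₁=1·200/275=0.727273
k=0 src: V=0.7273
k=1 load: inc=0.727273, refl=0.727273·-0.454545=-0.3306; V=0.000000+0.727273+-0.330579=0.3967
k=2 src: inc=-0.330579, refl=-0.330579·-0.454545=0.1503; V=0.727273+-0.330579+0.150263=0.5470
k=3 load: inc=0.150263, refl=0.150263·-0.454545=-0.0683; V=0.396694+0.150263+-0.068301=0.4787
k=4 src: inc=-0.068301, refl=-0.068301·-0.454545=0.0310; V=0.546957+-0.068301+0.031046=0.5097
k=5 load: inc=0.031046, refl=0.031046·-0.454545=-0.0141; V=0.478656+0.031046+-0.014112=0.4956
k=6 src: inc=-0.014112, refl=-0.014112·-0.454545=0.0064; V=0.509702+-0.014112+0.006414=0.5020
k=7 load: inc=0.006414, refl=0.006414·-0.454545=-0.0029; V=0.495590+0.006414+-0.002916=0.4991
k=8 src: inc=-0.002916, refl=-0.002916·-0.454545=0.0013; V=0.502005+-0.002916+0.001325=0.5004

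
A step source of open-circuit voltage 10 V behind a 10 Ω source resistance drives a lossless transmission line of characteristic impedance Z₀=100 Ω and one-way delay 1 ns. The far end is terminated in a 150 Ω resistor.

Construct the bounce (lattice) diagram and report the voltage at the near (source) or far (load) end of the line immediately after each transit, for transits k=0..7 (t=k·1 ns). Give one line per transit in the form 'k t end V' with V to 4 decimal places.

0 0 source 9.0909
1 1 load 10.9091
2 2 source 9.4215
3 3 load 9.1240
4 4 source 9.3674
5 5 load 9.4161
6 6 source 9.3762
7 7 load 9.3683

Γ_L=0.200000, Γ_S=-0.818182; launch V₁=10·100/110=9.090909
k=0 src: V=9.0909
k=1 load: inc=9.090909, refl=9.090909·0.200000=1.8182; V=0.000000+9.090909+1.818182=10.9091
k=2 src: inc=1.818182, refl=1.818182·-0.818182=-1.4876; V=9.090909+1.818182+-1.487603=9.4215
k=3 load: inc=-1.487603, refl=-1.487603·0.200000=-0.2975; V=10.909091+-1.487603+-0.297521=9.1240
k=4 src: inc=-0.297521, refl=-0.297521·-0.818182=0.2434; V=9.421488+-0.297521+0.243426=9.3674
k=5 load: inc=0.243426, refl=0.243426·0.200000=0.0487; V=9.123967+0.243426+0.048685=9.4161
k=6 src: inc=0.048685, refl=0.048685·-0.818182=-0.0398; V=9.367393+0.048685+-0.039833=9.3762
k=7 load: inc=-0.039833, refl=-0.039833·0.200000=-0.0080; V=9.416078+-0.039833+-0.007967=9.3683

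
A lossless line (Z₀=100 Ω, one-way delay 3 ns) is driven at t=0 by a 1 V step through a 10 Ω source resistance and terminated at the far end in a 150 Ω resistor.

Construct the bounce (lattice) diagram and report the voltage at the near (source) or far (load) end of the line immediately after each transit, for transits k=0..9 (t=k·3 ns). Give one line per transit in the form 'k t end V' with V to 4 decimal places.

0 0 source 0.9091
1 3 load 1.0909
2 6 source 0.9421
3 9 load 0.9124
4 12 source 0.9367
5 15 load 0.9416
6 18 source 0.9376
7 21 load 0.9368
8 24 source 0.9375
9 27 load 0.9376

Γ_L=0.200000, Γ_S=-0.818182; launch V₁=1·100/110=0.909091
k=0 src: V=0.9091
k=1 load: inc=0.909091, refl=0.909091·0.200000=0.1818; V=0.000000+0.909091+0.181818=1.0909
k=2 src: inc=0.181818, refl=0.181818·-0.818182=-0.1488; V=0.909091+0.181818+-0.148760=0.9421
k=3 load: inc=-0.148760, refl=-0.148760·0.200000=-0.0298; V=1.090909+-0.148760+-0.029752=0.9124
k=4 src: inc=-0.029752, refl=-0.029752·-0.818182=0.0243; V=0.942149+-0.029752+0.024343=0.9367
k=5 load: inc=0.024343, refl=0.024343·0.200000=0.0049; V=0.912397+0.024343+0.004869=0.9416
k=6 src: inc=0.004869, refl=0.004869·-0.818182=-0.0040; V=0.936739+0.004869+-0.003983=0.9376
k=7 load: inc=-0.003983, refl=-0.003983·0.200000=-0.0008; V=0.941608+-0.003983+-0.000797=0.9368
k=8 src: inc=-0.000797, refl=-0.000797·-0.818182=0.0007; V=0.937624+-0.000797+0.000652=0.9375
k=9 load: inc=0.000652, refl=0.000652·0.200000=0.0001; V=0.936828+0.000652+0.000130=0.9376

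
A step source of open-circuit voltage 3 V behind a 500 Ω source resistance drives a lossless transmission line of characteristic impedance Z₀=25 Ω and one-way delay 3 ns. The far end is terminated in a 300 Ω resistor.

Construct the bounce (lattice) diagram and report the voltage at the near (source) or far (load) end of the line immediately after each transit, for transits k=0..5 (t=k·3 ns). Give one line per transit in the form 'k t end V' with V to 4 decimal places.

0 0 source 0.1429
1 3 load 0.2637
2 6 source 0.3731
3 9 load 0.4656
4 12 source 0.5494
5 15 load 0.6202

Γ_L=0.846154, Γ_S=0.904762; launch V₁=3·25/525=0.142857
k=0 src: V=0.1429
k=1 load: inc=0.142857, refl=0.142857·0.846154=0.1209; V=0.000000+0.142857+0.120879=0.2637
k=2 src: inc=0.120879, refl=0.120879·0.904762=0.1094; V=0.142857+0.120879+0.109367=0.3731
k=3 load: inc=0.109367, refl=0.109367·0.846154=0.0925; V=0.263736+0.109367+0.092541=0.4656
k=4 src: inc=0.092541, refl=0.092541·0.904762=0.0837; V=0.373103+0.092541+0.083728=0.5494
k=5 load: inc=0.083728, refl=0.083728·0.846154=0.0708; V=0.465644+0.083728+0.070847=0.6202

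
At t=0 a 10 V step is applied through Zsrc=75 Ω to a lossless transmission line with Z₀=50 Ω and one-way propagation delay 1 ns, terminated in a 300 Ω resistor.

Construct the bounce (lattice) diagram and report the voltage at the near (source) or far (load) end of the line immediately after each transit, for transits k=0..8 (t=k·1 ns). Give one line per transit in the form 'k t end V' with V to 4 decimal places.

0 0 source 4.0000
1 1 load 6.8571
2 2 source 7.4286
3 3 load 7.8367
4 4 source 7.9184
5 5 load 7.9767
6 6 source 7.9883
7 7 load 7.9967
8 8 source 7.9983

Γ_L=0.714286, Γ_S=0.200000; launch V₁=10·50/125=4.000000
k=0 src: V=4.0000
k=1 load: inc=4.000000, refl=4.000000·0.714286=2.8571; V=0.000000+4.000000+2.857143=6.8571
k=2 src: inc=2.857143, refl=2.857143·0.200000=0.5714; V=4.000000+2.857143+0.571429=7.4286
k=3 load: inc=0.571429, refl=0.571429·0.714286=0.4082; V=6.857143+0.571429+0.408163=7.8367
k=4 src: inc=0.408163, refl=0.408163·0.200000=0.0816; V=7.428571+0.408163+0.081633=7.9184
k=5 load: inc=0.081633, refl=0.081633·0.714286=0.0583; V=7.836735+0.081633+0.058309=7.9767
k=6 src: inc=0.058309, refl=0.058309·0.200000=0.0117; V=7.918367+0.058309+0.011662=7.9883
k=7 load: inc=0.011662, refl=0.011662·0.714286=0.0083; V=7.976676+0.011662+0.008330=7.9967
k=8 src: inc=0.008330, refl=0.008330·0.200000=0.0017; V=7.988338+0.008330+0.001666=7.9983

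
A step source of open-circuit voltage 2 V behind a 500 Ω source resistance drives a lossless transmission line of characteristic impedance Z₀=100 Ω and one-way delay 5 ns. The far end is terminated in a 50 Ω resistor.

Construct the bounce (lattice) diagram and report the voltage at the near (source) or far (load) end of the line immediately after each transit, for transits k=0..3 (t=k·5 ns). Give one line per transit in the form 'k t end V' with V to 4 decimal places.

Γ_L=-0.333333, Γ_S=0.666667; launch V₁=2·100/600=0.333333
k=0 src: V=0.3333
k=1 load: inc=0.333333, refl=0.333333·-0.333333=-0.1111; V=0.000000+0.333333+-0.111111=0.2222
k=2 src: inc=-0.111111, refl=-0.111111·0.666667=-0.0741; V=0.333333+-0.111111+-0.074074=0.1481
k=3 load: inc=-0.074074, refl=-0.074074·-0.333333=0.0247; V=0.222222+-0.074074+0.024691=0.1728

0 0 source 0.3333
1 5 load 0.2222
2 10 source 0.1481
3 15 load 0.1728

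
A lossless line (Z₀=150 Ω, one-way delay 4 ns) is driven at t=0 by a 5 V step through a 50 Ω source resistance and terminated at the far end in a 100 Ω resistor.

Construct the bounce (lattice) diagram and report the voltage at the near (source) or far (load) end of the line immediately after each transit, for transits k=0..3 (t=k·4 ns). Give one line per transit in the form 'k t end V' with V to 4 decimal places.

Γ_L=-0.200000, Γ_S=-0.500000; launch V₁=5·150/200=3.750000
k=0 src: V=3.7500
k=1 load: inc=3.750000, refl=3.750000·-0.200000=-0.7500; V=0.000000+3.750000+-0.750000=3.0000
k=2 src: inc=-0.750000, refl=-0.750000·-0.500000=0.3750; V=3.750000+-0.750000+0.375000=3.3750
k=3 load: inc=0.375000, refl=0.375000·-0.200000=-0.0750; V=3.000000+0.375000+-0.075000=3.3000

0 0 source 3.7500
1 4 load 3.0000
2 8 source 3.3750
3 12 load 3.3000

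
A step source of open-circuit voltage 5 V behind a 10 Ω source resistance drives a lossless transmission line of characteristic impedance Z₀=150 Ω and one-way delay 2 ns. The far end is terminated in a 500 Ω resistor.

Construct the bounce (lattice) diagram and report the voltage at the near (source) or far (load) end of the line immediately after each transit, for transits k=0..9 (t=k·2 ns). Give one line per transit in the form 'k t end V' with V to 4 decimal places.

0 0 source 4.6875
1 2 load 7.2115
2 4 source 5.0030
3 6 load 3.8138
4 8 source 4.8544
5 10 load 5.4147
6 12 source 4.9244
7 14 load 4.6604
8 16 source 4.8914
9 18 load 5.0158

Γ_L=0.538462, Γ_S=-0.875000; launch V₁=5·150/160=4.687500
k=0 src: V=4.6875
k=1 load: inc=4.687500, refl=4.687500·0.538462=2.5240; V=0.000000+4.687500+2.524038=7.2115
k=2 src: inc=2.524038, refl=2.524038·-0.875000=-2.2085; V=4.687500+2.524038+-2.208534=5.0030
k=3 load: inc=-2.208534, refl=-2.208534·0.538462=-1.1892; V=7.211538+-2.208534+-1.189210=3.8138
k=4 src: inc=-1.189210, refl=-1.189210·-0.875000=1.0406; V=5.003005+-1.189210+1.040559=4.8544
k=5 load: inc=1.040559, refl=1.040559·0.538462=0.5603; V=3.813794+1.040559+0.560301=5.4147
k=6 src: inc=0.560301, refl=0.560301·-0.875000=-0.4903; V=4.854354+0.560301+-0.490263=4.9244
k=7 load: inc=-0.490263, refl=-0.490263·0.538462=-0.2640; V=5.414655+-0.490263+-0.263988=4.6604
k=8 src: inc=-0.263988, refl=-0.263988·-0.875000=0.2310; V=4.924391+-0.263988+0.230990=4.8914
k=9 load: inc=0.230990, refl=0.230990·0.538462=0.1244; V=4.660403+0.230990+0.124379=5.0158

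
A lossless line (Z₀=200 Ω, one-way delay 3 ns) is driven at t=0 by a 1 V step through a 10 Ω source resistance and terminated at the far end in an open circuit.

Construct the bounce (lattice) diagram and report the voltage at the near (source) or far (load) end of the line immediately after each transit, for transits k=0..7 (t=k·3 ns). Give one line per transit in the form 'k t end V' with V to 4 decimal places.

0 0 source 0.9524
1 3 load 1.9048
2 6 source 1.0431
3 9 load 0.1814
4 12 source 0.9610
5 15 load 1.7406
6 18 source 1.0353
7 21 load 0.3299

Γ_L=1.000000, Γ_S=-0.904762; launch V₁=1·200/210=0.952381
k=0 src: V=0.9524
k=1 load: inc=0.952381, refl=0.952381·1.000000=0.9524; V=0.000000+0.952381+0.952381=1.9048
k=2 src: inc=0.952381, refl=0.952381·-0.904762=-0.8617; V=0.952381+0.952381+-0.861678=1.0431
k=3 load: inc=-0.861678, refl=-0.861678·1.000000=-0.8617; V=1.904762+-0.861678+-0.861678=0.1814
k=4 src: inc=-0.861678, refl=-0.861678·-0.904762=0.7796; V=1.043084+-0.861678+0.779613=0.9610
k=5 load: inc=0.779613, refl=0.779613·1.000000=0.7796; V=0.181406+0.779613+0.779613=1.7406
k=6 src: inc=0.779613, refl=0.779613·-0.904762=-0.7054; V=0.961019+0.779613+-0.705365=1.0353
k=7 load: inc=-0.705365, refl=-0.705365·1.000000=-0.7054; V=1.740633+-0.705365+-0.705365=0.3299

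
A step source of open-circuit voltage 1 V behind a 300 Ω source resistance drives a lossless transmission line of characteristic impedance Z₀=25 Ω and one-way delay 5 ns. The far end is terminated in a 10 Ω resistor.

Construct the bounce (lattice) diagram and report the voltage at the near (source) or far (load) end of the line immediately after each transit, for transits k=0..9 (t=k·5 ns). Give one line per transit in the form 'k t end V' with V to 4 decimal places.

0 0 source 0.0769
1 5 load 0.0440
2 10 source 0.0161
3 15 load 0.0280
4 20 source 0.0381
5 25 load 0.0338
6 30 source 0.0301
7 35 load 0.0317
8 40 source 0.0330
9 45 load 0.0325

Γ_L=-0.428571, Γ_S=0.846154; launch V₁=1·25/325=0.076923
k=0 src: V=0.0769
k=1 load: inc=0.076923, refl=0.076923·-0.428571=-0.0330; V=0.000000+0.076923+-0.032967=0.0440
k=2 src: inc=-0.032967, refl=-0.032967·0.846154=-0.0279; V=0.076923+-0.032967+-0.027895=0.0161
k=3 load: inc=-0.027895, refl=-0.027895·-0.428571=0.0120; V=0.043956+-0.027895+0.011955=0.0280
k=4 src: inc=0.011955, refl=0.011955·0.846154=0.0101; V=0.016061+0.011955+0.010116=0.0381
k=5 load: inc=0.010116, refl=0.010116·-0.428571=-0.0043; V=0.028016+0.010116+-0.004335=0.0338
k=6 src: inc=-0.004335, refl=-0.004335·0.846154=-0.0037; V=0.038132+-0.004335+-0.003668=0.0301
k=7 load: inc=-0.003668, refl=-0.003668·-0.428571=0.0016; V=0.033796+-0.003668+0.001572=0.0317
k=8 src: inc=0.001572, refl=0.001572·0.846154=0.0013; V=0.030128+0.001572+0.001330=0.0330
k=9 load: inc=0.001330, refl=0.001330·-0.428571=-0.0006; V=0.031700+0.001330+-0.000570=0.0325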